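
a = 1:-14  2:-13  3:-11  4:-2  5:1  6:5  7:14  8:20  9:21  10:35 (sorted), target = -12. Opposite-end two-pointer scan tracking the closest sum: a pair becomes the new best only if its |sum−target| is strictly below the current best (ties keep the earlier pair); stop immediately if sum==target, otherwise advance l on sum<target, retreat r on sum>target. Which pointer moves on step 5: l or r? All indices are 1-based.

r

[1,10] -14+35=21 d=33 * → r--
[1,9] -14+21=7 d=19 * → r--
[1,8] -14+20=6 d=18 * → r--
[1,7] -14+14=0 d=12 * → r--
[1,6] -14+5=-9 d=3 * → r--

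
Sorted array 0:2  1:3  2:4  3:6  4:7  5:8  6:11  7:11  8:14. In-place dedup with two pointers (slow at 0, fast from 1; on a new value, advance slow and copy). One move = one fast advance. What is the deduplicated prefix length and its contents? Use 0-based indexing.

length 8; prefix = [2, 3, 4, 6, 7, 8, 11, 14]

(s=0,f=1) a[fast]=3≠a[slow]=2 write a[1]=3 → slow++,fast++
(s=1,f=2) a[fast]=4≠a[slow]=3 write a[2]=4 → slow++,fast++
(s=2,f=3) a[fast]=6≠a[slow]=4 write a[3]=6 → slow++,fast++
(s=3,f=4) a[fast]=7≠a[slow]=6 write a[4]=7 → slow++,fast++
(s=4,f=5) a[fast]=8≠a[slow]=7 write a[5]=8 → slow++,fast++
(s=5,f=6) a[fast]=11≠a[slow]=8 write a[6]=11 → slow++,fast++
(s=6,f=7) a[fast]=11=a[slow] dup → fast++
(s=6,f=8) a[fast]=14≠a[slow]=11 write a[7]=14 → slow++,fast++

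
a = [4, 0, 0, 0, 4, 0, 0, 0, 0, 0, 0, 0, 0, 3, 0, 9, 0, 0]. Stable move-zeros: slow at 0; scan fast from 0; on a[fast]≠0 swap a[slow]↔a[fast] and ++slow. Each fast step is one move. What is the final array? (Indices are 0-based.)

slow=0 fast=0: a[fast]=4≠0 swap→a[0]=4, slow++,fast++
slow=1 fast=1: a[fast]=0, fast++
slow=1 fast=2: a[fast]=0, fast++
slow=1 fast=3: a[fast]=0, fast++
slow=1 fast=4: a[fast]=4≠0 swap→a[1]=4, slow++,fast++
slow=2 fast=5: a[fast]=0, fast++
slow=2 fast=6: a[fast]=0, fast++
slow=2 fast=7: a[fast]=0, fast++
slow=2 fast=8: a[fast]=0, fast++
slow=2 fast=9: a[fast]=0, fast++
slow=2 fast=10: a[fast]=0, fast++
slow=2 fast=11: a[fast]=0, fast++
slow=2 fast=12: a[fast]=0, fast++
slow=2 fast=13: a[fast]=3≠0 swap→a[2]=3, slow++,fast++
slow=3 fast=14: a[fast]=0, fast++
slow=3 fast=15: a[fast]=9≠0 swap→a[3]=9, slow++,fast++
slow=4 fast=16: a[fast]=0, fast++
slow=4 fast=17: a[fast]=0, fast++

[4, 4, 3, 9, 0, 0, 0, 0, 0, 0, 0, 0, 0, 0, 0, 0, 0, 0]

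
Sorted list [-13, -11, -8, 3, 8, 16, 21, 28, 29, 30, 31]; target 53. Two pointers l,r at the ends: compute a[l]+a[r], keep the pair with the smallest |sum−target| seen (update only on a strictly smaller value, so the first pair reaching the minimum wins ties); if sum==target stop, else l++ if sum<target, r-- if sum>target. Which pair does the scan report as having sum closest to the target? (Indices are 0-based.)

l=0 r=10: -13+31=18 d=35 *, l++
l=1 r=10: -11+31=20 d=33 *, l++
l=2 r=10: -8+31=23 d=30 *, l++
l=3 r=10: 3+31=34 d=19 *, l++
l=4 r=10: 8+31=39 d=14 *, l++
l=5 r=10: 16+31=47 d=6 *, l++
l=6 r=10: 21+31=52 d=1 *, l++
l=7 r=10: 28+31=59 d=6, r--
l=7 r=9: 28+30=58 d=5, r--
l=7 r=8: 28+29=57 d=4, r--

pair (21, 31) with sum 52 (|Δ|=1)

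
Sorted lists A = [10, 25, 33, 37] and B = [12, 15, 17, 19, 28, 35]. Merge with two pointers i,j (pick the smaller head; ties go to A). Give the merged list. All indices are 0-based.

[10, 12, 15, 17, 19, 25, 28, 33, 35, 37]

i=0 j=0: A[i]=10<=B[j]=12 take 10, i++
i=1 j=0: A[i]=25>B[j]=12 take 12, j++
i=1 j=1: A[i]=25>B[j]=15 take 15, j++
i=1 j=2: A[i]=25>B[j]=17 take 17, j++
i=1 j=3: A[i]=25>B[j]=19 take 19, j++
i=1 j=4: A[i]=25<=B[j]=28 take 25, i++
i=2 j=4: A[i]=33>B[j]=28 take 28, j++
i=2 j=5: A[i]=33<=B[j]=35 take 33, i++
i=3 j=5: A[i]=37>B[j]=35 take 35, j++
i=3 j=6: B done, take A[i]=37, i++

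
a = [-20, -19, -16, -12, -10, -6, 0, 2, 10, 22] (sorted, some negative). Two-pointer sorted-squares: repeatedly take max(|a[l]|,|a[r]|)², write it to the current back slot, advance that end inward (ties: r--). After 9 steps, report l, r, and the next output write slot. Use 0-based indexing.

l=6, r=6, next write slot=0

l=0 r=9: |-20|<=|22| out[9]=484, r--
l=0 r=8: |-20|>|10| out[8]=400, l++
l=1 r=8: |-19|>|10| out[7]=361, l++
l=2 r=8: |-16|>|10| out[6]=256, l++
l=3 r=8: |-12|>|10| out[5]=144, l++
l=4 r=8: |-10|<=|10| out[4]=100, r--
l=4 r=7: |-10|>|2| out[3]=100, l++
l=5 r=7: |-6|>|2| out[2]=36, l++
l=6 r=7: |0|<=|2| out[1]=4, r--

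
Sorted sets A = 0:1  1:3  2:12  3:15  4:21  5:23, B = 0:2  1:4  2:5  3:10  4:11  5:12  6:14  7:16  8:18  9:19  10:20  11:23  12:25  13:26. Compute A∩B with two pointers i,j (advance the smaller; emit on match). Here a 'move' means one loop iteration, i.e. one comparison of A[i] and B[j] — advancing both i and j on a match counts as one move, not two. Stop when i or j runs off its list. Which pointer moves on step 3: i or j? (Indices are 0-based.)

i=0 j=0: 1<2, i++
i=1 j=0: 3>2, j++
i=1 j=1: 3<4, i++

i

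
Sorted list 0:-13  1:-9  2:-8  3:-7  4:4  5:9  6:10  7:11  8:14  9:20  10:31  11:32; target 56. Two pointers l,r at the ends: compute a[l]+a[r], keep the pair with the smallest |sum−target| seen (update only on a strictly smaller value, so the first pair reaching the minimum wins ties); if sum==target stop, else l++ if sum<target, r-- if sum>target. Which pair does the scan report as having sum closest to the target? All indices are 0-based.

pair (20, 32) with sum 52 (|Δ|=4)

l=0 r=11: -13+32=19 d=37 *, l++
l=1 r=11: -9+32=23 d=33 *, l++
l=2 r=11: -8+32=24 d=32 *, l++
l=3 r=11: -7+32=25 d=31 *, l++
l=4 r=11: 4+32=36 d=20 *, l++
l=5 r=11: 9+32=41 d=15 *, l++
l=6 r=11: 10+32=42 d=14 *, l++
l=7 r=11: 11+32=43 d=13 *, l++
l=8 r=11: 14+32=46 d=10 *, l++
l=9 r=11: 20+32=52 d=4 *, l++
l=10 r=11: 31+32=63 d=7, r--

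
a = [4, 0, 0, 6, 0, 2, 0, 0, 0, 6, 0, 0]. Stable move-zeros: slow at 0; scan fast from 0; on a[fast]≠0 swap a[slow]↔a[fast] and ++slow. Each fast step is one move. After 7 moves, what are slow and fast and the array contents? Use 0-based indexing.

slow=3, fast=7, a=[4, 6, 2, 0, 0, 0, 0, 0, 0, 6, 0, 0]

(s=0,f=0) a[fast]=4≠0 swap→a[0]=4 → slow++,fast++
(s=1,f=1) a[fast]=0 → fast++
(s=1,f=2) a[fast]=0 → fast++
(s=1,f=3) a[fast]=6≠0 swap→a[1]=6 → slow++,fast++
(s=2,f=4) a[fast]=0 → fast++
(s=2,f=5) a[fast]=2≠0 swap→a[2]=2 → slow++,fast++
(s=3,f=6) a[fast]=0 → fast++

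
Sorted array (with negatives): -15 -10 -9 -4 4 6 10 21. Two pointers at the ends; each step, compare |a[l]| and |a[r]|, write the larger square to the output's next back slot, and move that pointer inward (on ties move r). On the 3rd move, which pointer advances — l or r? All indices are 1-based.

r

[1,8] |-15|<=|21| out[8]=441 → r--
[1,7] |-15|>|10| out[7]=225 → l++
[2,7] |-10|<=|10| out[6]=100 → r--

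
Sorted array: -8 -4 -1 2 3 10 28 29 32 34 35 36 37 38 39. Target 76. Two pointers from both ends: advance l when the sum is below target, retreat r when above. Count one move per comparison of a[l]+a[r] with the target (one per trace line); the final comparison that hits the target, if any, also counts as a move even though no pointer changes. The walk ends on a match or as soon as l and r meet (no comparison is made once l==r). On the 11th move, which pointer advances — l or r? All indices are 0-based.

l

l=0 r=14: -8+39=31 <76, l++
l=1 r=14: -4+39=35 <76, l++
l=2 r=14: -1+39=38 <76, l++
l=3 r=14: 2+39=41 <76, l++
l=4 r=14: 3+39=42 <76, l++
l=5 r=14: 10+39=49 <76, l++
l=6 r=14: 28+39=67 <76, l++
l=7 r=14: 29+39=68 <76, l++
l=8 r=14: 32+39=71 <76, l++
l=9 r=14: 34+39=73 <76, l++
l=10 r=14: 35+39=74 <76, l++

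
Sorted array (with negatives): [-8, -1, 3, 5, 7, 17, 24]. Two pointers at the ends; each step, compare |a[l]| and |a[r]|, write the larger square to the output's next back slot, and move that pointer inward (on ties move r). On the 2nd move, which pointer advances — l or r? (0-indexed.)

r

l=0 r=6: |-8|<=|24| out[6]=576, r--
l=0 r=5: |-8|<=|17| out[5]=289, r--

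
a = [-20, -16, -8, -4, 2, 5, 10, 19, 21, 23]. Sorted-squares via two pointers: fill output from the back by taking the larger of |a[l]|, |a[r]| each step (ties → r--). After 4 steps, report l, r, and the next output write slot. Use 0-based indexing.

[0,9] |-20|<=|23| out[9]=529 → r--
[0,8] |-20|<=|21| out[8]=441 → r--
[0,7] |-20|>|19| out[7]=400 → l++
[1,7] |-16|<=|19| out[6]=361 → r--

l=1, r=6, next write slot=5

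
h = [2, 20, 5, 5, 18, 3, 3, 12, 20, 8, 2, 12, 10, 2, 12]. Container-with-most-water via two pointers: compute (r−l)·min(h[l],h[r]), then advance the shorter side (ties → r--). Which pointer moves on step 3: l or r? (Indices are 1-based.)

l=1 r=15: min(2,12)*14=28 best=28 *, l++
l=2 r=15: min(20,12)*13=156 best=156 *, r--
l=2 r=14: min(20,2)*12=24 best=156, r--

r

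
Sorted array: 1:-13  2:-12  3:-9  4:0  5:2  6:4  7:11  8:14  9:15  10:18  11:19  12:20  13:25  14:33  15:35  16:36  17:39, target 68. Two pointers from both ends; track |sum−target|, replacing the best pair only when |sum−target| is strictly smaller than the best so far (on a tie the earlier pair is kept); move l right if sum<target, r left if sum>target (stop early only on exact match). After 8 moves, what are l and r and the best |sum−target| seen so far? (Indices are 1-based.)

l=9, r=17, best |Δ|=15

l=1 r=17: -13+39=26 d=42 *, l++
l=2 r=17: -12+39=27 d=41 *, l++
l=3 r=17: -9+39=30 d=38 *, l++
l=4 r=17: 0+39=39 d=29 *, l++
l=5 r=17: 2+39=41 d=27 *, l++
l=6 r=17: 4+39=43 d=25 *, l++
l=7 r=17: 11+39=50 d=18 *, l++
l=8 r=17: 14+39=53 d=15 *, l++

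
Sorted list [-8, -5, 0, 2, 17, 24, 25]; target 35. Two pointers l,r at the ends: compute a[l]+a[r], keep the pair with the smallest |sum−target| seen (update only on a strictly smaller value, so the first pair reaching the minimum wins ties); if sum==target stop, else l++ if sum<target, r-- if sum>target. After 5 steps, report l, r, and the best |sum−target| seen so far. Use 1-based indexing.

[1,7] -8+25=17 d=18 * → l++
[2,7] -5+25=20 d=15 * → l++
[3,7] 0+25=25 d=10 * → l++
[4,7] 2+25=27 d=8 * → l++
[5,7] 17+25=42 d=7 * → r--

l=5, r=6, best |Δ|=7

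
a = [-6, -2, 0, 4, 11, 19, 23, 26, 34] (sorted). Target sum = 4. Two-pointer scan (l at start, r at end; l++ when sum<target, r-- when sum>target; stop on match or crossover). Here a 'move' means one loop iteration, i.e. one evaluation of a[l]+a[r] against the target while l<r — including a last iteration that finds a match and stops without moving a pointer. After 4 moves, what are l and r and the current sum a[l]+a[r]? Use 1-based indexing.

l=1, r=5, sum=5

[1,9] -6+34=28 >4 → r--
[1,8] -6+26=20 >4 → r--
[1,7] -6+23=17 >4 → r--
[1,6] -6+19=13 >4 → r--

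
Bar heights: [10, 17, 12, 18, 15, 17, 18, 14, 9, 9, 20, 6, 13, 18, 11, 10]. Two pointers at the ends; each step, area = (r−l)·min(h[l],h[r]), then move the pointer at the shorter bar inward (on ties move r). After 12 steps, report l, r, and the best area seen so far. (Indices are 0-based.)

l=0 r=15: min(10,10)*15=150 best=150 *, r--
l=0 r=14: min(10,11)*14=140 best=150, l++
l=1 r=14: min(17,11)*13=143 best=150, r--
l=1 r=13: min(17,18)*12=204 best=204 *, l++
l=2 r=13: min(12,18)*11=132 best=204, l++
l=3 r=13: min(18,18)*10=180 best=204, r--
l=3 r=12: min(18,13)*9=117 best=204, r--
l=3 r=11: min(18,6)*8=48 best=204, r--
l=3 r=10: min(18,20)*7=126 best=204, l++
l=4 r=10: min(15,20)*6=90 best=204, l++
l=5 r=10: min(17,20)*5=85 best=204, l++
l=6 r=10: min(18,20)*4=72 best=204, l++

l=7, r=10, best area=204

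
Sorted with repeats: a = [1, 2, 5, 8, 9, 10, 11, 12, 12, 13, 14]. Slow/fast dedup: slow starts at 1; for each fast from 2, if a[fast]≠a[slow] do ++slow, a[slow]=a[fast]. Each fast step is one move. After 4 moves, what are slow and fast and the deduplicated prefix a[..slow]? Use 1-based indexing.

slow=1 fast=2: a[fast]=2≠a[slow]=1 write a[2]=2, slow++,fast++
slow=2 fast=3: a[fast]=5≠a[slow]=2 write a[3]=5, slow++,fast++
slow=3 fast=4: a[fast]=8≠a[slow]=5 write a[4]=8, slow++,fast++
slow=4 fast=5: a[fast]=9≠a[slow]=8 write a[5]=9, slow++,fast++

slow=5, fast=6, prefix=[1, 2, 5, 8, 9]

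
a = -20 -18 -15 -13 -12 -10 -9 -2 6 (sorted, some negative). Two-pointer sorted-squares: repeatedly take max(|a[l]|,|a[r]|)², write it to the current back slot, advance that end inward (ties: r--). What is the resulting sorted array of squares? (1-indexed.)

[4, 36, 81, 100, 144, 169, 225, 324, 400]

l=1 r=9: |-20|>|6| out[9]=400, l++
l=2 r=9: |-18|>|6| out[8]=324, l++
l=3 r=9: |-15|>|6| out[7]=225, l++
l=4 r=9: |-13|>|6| out[6]=169, l++
l=5 r=9: |-12|>|6| out[5]=144, l++
l=6 r=9: |-10|>|6| out[4]=100, l++
l=7 r=9: |-9|>|6| out[3]=81, l++
l=8 r=9: |-2|<=|6| out[2]=36, r--
l=8 r=8: |-2|<=|-2| out[1]=4, r--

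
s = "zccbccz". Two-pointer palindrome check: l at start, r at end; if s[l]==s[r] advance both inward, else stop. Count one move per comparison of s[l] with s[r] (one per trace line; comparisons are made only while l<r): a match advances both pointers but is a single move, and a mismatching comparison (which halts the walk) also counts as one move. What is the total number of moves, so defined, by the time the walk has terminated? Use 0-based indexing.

3 moves

[0,6] 'z'=='z' → l++,r--
[1,5] 'c'=='c' → l++,r--
[2,4] 'c'=='c' → l++,r--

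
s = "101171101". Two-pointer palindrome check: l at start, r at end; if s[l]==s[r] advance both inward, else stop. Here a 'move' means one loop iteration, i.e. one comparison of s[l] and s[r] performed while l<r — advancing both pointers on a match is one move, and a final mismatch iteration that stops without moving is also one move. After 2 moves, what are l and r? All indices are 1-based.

l=3, r=7

[1,9] '1'=='1' → l++,r--
[2,8] '0'=='0' → l++,r--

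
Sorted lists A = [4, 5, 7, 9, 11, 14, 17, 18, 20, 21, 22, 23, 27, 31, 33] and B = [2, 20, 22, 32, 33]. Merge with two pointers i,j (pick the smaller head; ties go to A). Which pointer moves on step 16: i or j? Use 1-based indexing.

i

[i=1,j=1] A[i]=4>B[j]=2 take 2 → j++
[i=1,j=2] A[i]=4<=B[j]=20 take 4 → i++
[i=2,j=2] A[i]=5<=B[j]=20 take 5 → i++
[i=3,j=2] A[i]=7<=B[j]=20 take 7 → i++
[i=4,j=2] A[i]=9<=B[j]=20 take 9 → i++
[i=5,j=2] A[i]=11<=B[j]=20 take 11 → i++
[i=6,j=2] A[i]=14<=B[j]=20 take 14 → i++
[i=7,j=2] A[i]=17<=B[j]=20 take 17 → i++
[i=8,j=2] A[i]=18<=B[j]=20 take 18 → i++
[i=9,j=2] A[i]=20<=B[j]=20 take 20 → i++
[i=10,j=2] A[i]=21>B[j]=20 take 20 → j++
[i=10,j=3] A[i]=21<=B[j]=22 take 21 → i++
[i=11,j=3] A[i]=22<=B[j]=22 take 22 → i++
[i=12,j=3] A[i]=23>B[j]=22 take 22 → j++
[i=12,j=4] A[i]=23<=B[j]=32 take 23 → i++
[i=13,j=4] A[i]=27<=B[j]=32 take 27 → i++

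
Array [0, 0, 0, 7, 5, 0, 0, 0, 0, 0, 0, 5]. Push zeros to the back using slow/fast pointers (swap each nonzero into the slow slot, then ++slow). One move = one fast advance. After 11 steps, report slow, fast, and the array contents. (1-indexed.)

(s=1,f=1) a[fast]=0 → fast++
(s=1,f=2) a[fast]=0 → fast++
(s=1,f=3) a[fast]=0 → fast++
(s=1,f=4) a[fast]=7≠0 swap→a[1]=7 → slow++,fast++
(s=2,f=5) a[fast]=5≠0 swap→a[2]=5 → slow++,fast++
(s=3,f=6) a[fast]=0 → fast++
(s=3,f=7) a[fast]=0 → fast++
(s=3,f=8) a[fast]=0 → fast++
(s=3,f=9) a[fast]=0 → fast++
(s=3,f=10) a[fast]=0 → fast++
(s=3,f=11) a[fast]=0 → fast++

slow=3, fast=12, a=[7, 5, 0, 0, 0, 0, 0, 0, 0, 0, 0, 5]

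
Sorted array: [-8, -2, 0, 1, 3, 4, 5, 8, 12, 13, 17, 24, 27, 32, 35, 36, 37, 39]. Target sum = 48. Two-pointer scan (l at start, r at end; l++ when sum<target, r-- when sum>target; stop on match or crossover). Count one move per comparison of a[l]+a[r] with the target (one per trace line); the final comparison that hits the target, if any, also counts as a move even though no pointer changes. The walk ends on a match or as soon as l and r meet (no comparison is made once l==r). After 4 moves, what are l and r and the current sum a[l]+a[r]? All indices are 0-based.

l=4, r=17, sum=42

l=0 r=17: -8+39=31 <48, l++
l=1 r=17: -2+39=37 <48, l++
l=2 r=17: 0+39=39 <48, l++
l=3 r=17: 1+39=40 <48, l++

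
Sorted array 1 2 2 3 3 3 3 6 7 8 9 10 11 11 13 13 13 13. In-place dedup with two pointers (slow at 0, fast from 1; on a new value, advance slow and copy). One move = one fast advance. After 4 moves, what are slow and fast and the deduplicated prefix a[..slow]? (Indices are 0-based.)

slow=2, fast=5, prefix=[1, 2, 3]

slow=0 fast=1: a[fast]=2≠a[slow]=1 write a[1]=2, slow++,fast++
slow=1 fast=2: a[fast]=2=a[slow] dup, fast++
slow=1 fast=3: a[fast]=3≠a[slow]=2 write a[2]=3, slow++,fast++
slow=2 fast=4: a[fast]=3=a[slow] dup, fast++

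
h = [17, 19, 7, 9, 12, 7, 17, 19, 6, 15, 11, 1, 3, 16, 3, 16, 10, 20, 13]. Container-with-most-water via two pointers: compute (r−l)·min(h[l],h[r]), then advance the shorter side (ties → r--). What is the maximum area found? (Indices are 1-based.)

l=1 r=19: min(17,13)*18=234 best=234 *, r--
l=1 r=18: min(17,20)*17=289 best=289 *, l++
l=2 r=18: min(19,20)*16=304 best=304 *, l++
l=3 r=18: min(7,20)*15=105 best=304, l++
l=4 r=18: min(9,20)*14=126 best=304, l++
l=5 r=18: min(12,20)*13=156 best=304, l++
l=6 r=18: min(7,20)*12=84 best=304, l++
l=7 r=18: min(17,20)*11=187 best=304, l++
l=8 r=18: min(19,20)*10=190 best=304, l++
l=9 r=18: min(6,20)*9=54 best=304, l++
l=10 r=18: min(15,20)*8=120 best=304, l++
l=11 r=18: min(11,20)*7=77 best=304, l++
l=12 r=18: min(1,20)*6=6 best=304, l++
l=13 r=18: min(3,20)*5=15 best=304, l++
l=14 r=18: min(16,20)*4=64 best=304, l++
l=15 r=18: min(3,20)*3=9 best=304, l++
l=16 r=18: min(16,20)*2=32 best=304, l++
l=17 r=18: min(10,20)*1=10 best=304, l++

max area = 304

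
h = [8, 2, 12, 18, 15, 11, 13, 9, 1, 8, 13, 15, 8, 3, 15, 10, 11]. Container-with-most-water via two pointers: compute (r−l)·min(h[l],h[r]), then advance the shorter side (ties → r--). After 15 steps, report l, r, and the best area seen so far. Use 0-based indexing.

l=3, r=4, best area=165

[0,16] min(8,11)*16=128 best=128 * → l++
[1,16] min(2,11)*15=30 best=128 → l++
[2,16] min(12,11)*14=154 best=154 * → r--
[2,15] min(12,10)*13=130 best=154 → r--
[2,14] min(12,15)*12=144 best=154 → l++
[3,14] min(18,15)*11=165 best=165 * → r--
[3,13] min(18,3)*10=30 best=165 → r--
[3,12] min(18,8)*9=72 best=165 → r--
[3,11] min(18,15)*8=120 best=165 → r--
[3,10] min(18,13)*7=91 best=165 → r--
[3,9] min(18,8)*6=48 best=165 → r--
[3,8] min(18,1)*5=5 best=165 → r--
[3,7] min(18,9)*4=36 best=165 → r--
[3,6] min(18,13)*3=39 best=165 → r--
[3,5] min(18,11)*2=22 best=165 → r--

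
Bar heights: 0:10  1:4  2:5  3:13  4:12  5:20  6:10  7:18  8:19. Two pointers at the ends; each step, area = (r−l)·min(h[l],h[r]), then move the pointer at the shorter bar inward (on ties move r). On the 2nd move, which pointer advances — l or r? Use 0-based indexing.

[0,8] min(10,19)*8=80 best=80 * → l++
[1,8] min(4,19)*7=28 best=80 → l++

l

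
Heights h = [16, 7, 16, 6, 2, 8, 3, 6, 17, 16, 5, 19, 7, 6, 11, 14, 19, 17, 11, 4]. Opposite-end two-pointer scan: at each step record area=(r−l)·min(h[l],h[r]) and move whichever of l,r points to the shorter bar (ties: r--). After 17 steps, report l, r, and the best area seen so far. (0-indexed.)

l=11, r=13, best area=272

l=0 r=19: min(16,4)*19=76 best=76 *, r--
l=0 r=18: min(16,11)*18=198 best=198 *, r--
l=0 r=17: min(16,17)*17=272 best=272 *, l++
l=1 r=17: min(7,17)*16=112 best=272, l++
l=2 r=17: min(16,17)*15=240 best=272, l++
l=3 r=17: min(6,17)*14=84 best=272, l++
l=4 r=17: min(2,17)*13=26 best=272, l++
l=5 r=17: min(8,17)*12=96 best=272, l++
l=6 r=17: min(3,17)*11=33 best=272, l++
l=7 r=17: min(6,17)*10=60 best=272, l++
l=8 r=17: min(17,17)*9=153 best=272, r--
l=8 r=16: min(17,19)*8=136 best=272, l++
l=9 r=16: min(16,19)*7=112 best=272, l++
l=10 r=16: min(5,19)*6=30 best=272, l++
l=11 r=16: min(19,19)*5=95 best=272, r--
l=11 r=15: min(19,14)*4=56 best=272, r--
l=11 r=14: min(19,11)*3=33 best=272, r--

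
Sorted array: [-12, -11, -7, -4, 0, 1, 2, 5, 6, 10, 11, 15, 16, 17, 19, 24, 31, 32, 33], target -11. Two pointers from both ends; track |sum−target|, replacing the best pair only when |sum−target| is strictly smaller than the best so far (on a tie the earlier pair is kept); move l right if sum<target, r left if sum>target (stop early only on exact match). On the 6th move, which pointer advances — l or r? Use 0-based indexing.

r

l=0 r=18: -12+33=21 d=32 *, r--
l=0 r=17: -12+32=20 d=31 *, r--
l=0 r=16: -12+31=19 d=30 *, r--
l=0 r=15: -12+24=12 d=23 *, r--
l=0 r=14: -12+19=7 d=18 *, r--
l=0 r=13: -12+17=5 d=16 *, r--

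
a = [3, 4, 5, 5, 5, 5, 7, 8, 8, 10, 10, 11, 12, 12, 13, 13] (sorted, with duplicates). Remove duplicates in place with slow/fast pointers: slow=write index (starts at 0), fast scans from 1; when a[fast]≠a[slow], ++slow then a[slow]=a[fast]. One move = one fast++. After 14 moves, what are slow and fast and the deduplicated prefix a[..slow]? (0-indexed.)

(s=0,f=1) a[fast]=4≠a[slow]=3 write a[1]=4 → slow++,fast++
(s=1,f=2) a[fast]=5≠a[slow]=4 write a[2]=5 → slow++,fast++
(s=2,f=3) a[fast]=5=a[slow] dup → fast++
(s=2,f=4) a[fast]=5=a[slow] dup → fast++
(s=2,f=5) a[fast]=5=a[slow] dup → fast++
(s=2,f=6) a[fast]=7≠a[slow]=5 write a[3]=7 → slow++,fast++
(s=3,f=7) a[fast]=8≠a[slow]=7 write a[4]=8 → slow++,fast++
(s=4,f=8) a[fast]=8=a[slow] dup → fast++
(s=4,f=9) a[fast]=10≠a[slow]=8 write a[5]=10 → slow++,fast++
(s=5,f=10) a[fast]=10=a[slow] dup → fast++
(s=5,f=11) a[fast]=11≠a[slow]=10 write a[6]=11 → slow++,fast++
(s=6,f=12) a[fast]=12≠a[slow]=11 write a[7]=12 → slow++,fast++
(s=7,f=13) a[fast]=12=a[slow] dup → fast++
(s=7,f=14) a[fast]=13≠a[slow]=12 write a[8]=13 → slow++,fast++

slow=8, fast=15, prefix=[3, 4, 5, 7, 8, 10, 11, 12, 13]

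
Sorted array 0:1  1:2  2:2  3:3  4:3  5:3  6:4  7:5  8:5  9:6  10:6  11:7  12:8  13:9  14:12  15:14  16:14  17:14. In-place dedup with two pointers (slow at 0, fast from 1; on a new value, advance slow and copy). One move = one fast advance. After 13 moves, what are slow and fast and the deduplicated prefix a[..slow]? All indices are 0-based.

slow=0 fast=1: a[fast]=2≠a[slow]=1 write a[1]=2, slow++,fast++
slow=1 fast=2: a[fast]=2=a[slow] dup, fast++
slow=1 fast=3: a[fast]=3≠a[slow]=2 write a[2]=3, slow++,fast++
slow=2 fast=4: a[fast]=3=a[slow] dup, fast++
slow=2 fast=5: a[fast]=3=a[slow] dup, fast++
slow=2 fast=6: a[fast]=4≠a[slow]=3 write a[3]=4, slow++,fast++
slow=3 fast=7: a[fast]=5≠a[slow]=4 write a[4]=5, slow++,fast++
slow=4 fast=8: a[fast]=5=a[slow] dup, fast++
slow=4 fast=9: a[fast]=6≠a[slow]=5 write a[5]=6, slow++,fast++
slow=5 fast=10: a[fast]=6=a[slow] dup, fast++
slow=5 fast=11: a[fast]=7≠a[slow]=6 write a[6]=7, slow++,fast++
slow=6 fast=12: a[fast]=8≠a[slow]=7 write a[7]=8, slow++,fast++
slow=7 fast=13: a[fast]=9≠a[slow]=8 write a[8]=9, slow++,fast++

slow=8, fast=14, prefix=[1, 2, 3, 4, 5, 6, 7, 8, 9]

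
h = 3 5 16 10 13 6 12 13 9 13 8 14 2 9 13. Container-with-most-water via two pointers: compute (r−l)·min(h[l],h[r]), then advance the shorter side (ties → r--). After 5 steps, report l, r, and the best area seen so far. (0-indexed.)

l=2, r=11, best area=156

[0,14] min(3,13)*14=42 best=42 * → l++
[1,14] min(5,13)*13=65 best=65 * → l++
[2,14] min(16,13)*12=156 best=156 * → r--
[2,13] min(16,9)*11=99 best=156 → r--
[2,12] min(16,2)*10=20 best=156 → r--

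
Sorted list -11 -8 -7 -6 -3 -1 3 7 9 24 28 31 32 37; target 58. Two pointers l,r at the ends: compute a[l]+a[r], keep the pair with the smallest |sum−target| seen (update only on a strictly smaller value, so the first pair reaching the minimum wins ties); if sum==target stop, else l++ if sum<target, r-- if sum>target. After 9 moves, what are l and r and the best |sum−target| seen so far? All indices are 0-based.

l=0 r=13: -11+37=26 d=32 *, l++
l=1 r=13: -8+37=29 d=29 *, l++
l=2 r=13: -7+37=30 d=28 *, l++
l=3 r=13: -6+37=31 d=27 *, l++
l=4 r=13: -3+37=34 d=24 *, l++
l=5 r=13: -1+37=36 d=22 *, l++
l=6 r=13: 3+37=40 d=18 *, l++
l=7 r=13: 7+37=44 d=14 *, l++
l=8 r=13: 9+37=46 d=12 *, l++

l=9, r=13, best |Δ|=12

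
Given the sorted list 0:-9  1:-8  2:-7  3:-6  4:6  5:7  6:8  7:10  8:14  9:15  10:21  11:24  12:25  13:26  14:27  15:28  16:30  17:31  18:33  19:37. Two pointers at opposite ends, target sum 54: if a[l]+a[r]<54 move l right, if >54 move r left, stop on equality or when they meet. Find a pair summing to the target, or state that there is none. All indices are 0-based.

l=0 r=19: -9+37=28 <54, l++
l=1 r=19: -8+37=29 <54, l++
l=2 r=19: -7+37=30 <54, l++
l=3 r=19: -6+37=31 <54, l++
l=4 r=19: 6+37=43 <54, l++
l=5 r=19: 7+37=44 <54, l++
l=6 r=19: 8+37=45 <54, l++
l=7 r=19: 10+37=47 <54, l++
l=8 r=19: 14+37=51 <54, l++
l=9 r=19: 15+37=52 <54, l++
l=10 r=19: 21+37=58 >54, r--
l=10 r=18: 21+33=54, found

(21, 33)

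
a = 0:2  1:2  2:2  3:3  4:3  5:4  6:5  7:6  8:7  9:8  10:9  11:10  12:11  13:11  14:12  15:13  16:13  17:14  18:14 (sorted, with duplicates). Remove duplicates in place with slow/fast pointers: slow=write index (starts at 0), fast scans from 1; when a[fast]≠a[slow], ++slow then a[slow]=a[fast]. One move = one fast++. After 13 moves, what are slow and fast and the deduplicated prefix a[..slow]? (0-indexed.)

slow=9, fast=14, prefix=[2, 3, 4, 5, 6, 7, 8, 9, 10, 11]

(s=0,f=1) a[fast]=2=a[slow] dup → fast++
(s=0,f=2) a[fast]=2=a[slow] dup → fast++
(s=0,f=3) a[fast]=3≠a[slow]=2 write a[1]=3 → slow++,fast++
(s=1,f=4) a[fast]=3=a[slow] dup → fast++
(s=1,f=5) a[fast]=4≠a[slow]=3 write a[2]=4 → slow++,fast++
(s=2,f=6) a[fast]=5≠a[slow]=4 write a[3]=5 → slow++,fast++
(s=3,f=7) a[fast]=6≠a[slow]=5 write a[4]=6 → slow++,fast++
(s=4,f=8) a[fast]=7≠a[slow]=6 write a[5]=7 → slow++,fast++
(s=5,f=9) a[fast]=8≠a[slow]=7 write a[6]=8 → slow++,fast++
(s=6,f=10) a[fast]=9≠a[slow]=8 write a[7]=9 → slow++,fast++
(s=7,f=11) a[fast]=10≠a[slow]=9 write a[8]=10 → slow++,fast++
(s=8,f=12) a[fast]=11≠a[slow]=10 write a[9]=11 → slow++,fast++
(s=9,f=13) a[fast]=11=a[slow] dup → fast++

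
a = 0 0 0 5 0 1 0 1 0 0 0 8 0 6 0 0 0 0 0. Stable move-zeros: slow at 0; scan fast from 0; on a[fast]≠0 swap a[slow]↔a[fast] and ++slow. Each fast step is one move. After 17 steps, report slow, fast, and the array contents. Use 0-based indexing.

slow=0 fast=0: a[fast]=0, fast++
slow=0 fast=1: a[fast]=0, fast++
slow=0 fast=2: a[fast]=0, fast++
slow=0 fast=3: a[fast]=5≠0 swap→a[0]=5, slow++,fast++
slow=1 fast=4: a[fast]=0, fast++
slow=1 fast=5: a[fast]=1≠0 swap→a[1]=1, slow++,fast++
slow=2 fast=6: a[fast]=0, fast++
slow=2 fast=7: a[fast]=1≠0 swap→a[2]=1, slow++,fast++
slow=3 fast=8: a[fast]=0, fast++
slow=3 fast=9: a[fast]=0, fast++
slow=3 fast=10: a[fast]=0, fast++
slow=3 fast=11: a[fast]=8≠0 swap→a[3]=8, slow++,fast++
slow=4 fast=12: a[fast]=0, fast++
slow=4 fast=13: a[fast]=6≠0 swap→a[4]=6, slow++,fast++
slow=5 fast=14: a[fast]=0, fast++
slow=5 fast=15: a[fast]=0, fast++
slow=5 fast=16: a[fast]=0, fast++

slow=5, fast=17, a=[5, 1, 1, 8, 6, 0, 0, 0, 0, 0, 0, 0, 0, 0, 0, 0, 0, 0, 0]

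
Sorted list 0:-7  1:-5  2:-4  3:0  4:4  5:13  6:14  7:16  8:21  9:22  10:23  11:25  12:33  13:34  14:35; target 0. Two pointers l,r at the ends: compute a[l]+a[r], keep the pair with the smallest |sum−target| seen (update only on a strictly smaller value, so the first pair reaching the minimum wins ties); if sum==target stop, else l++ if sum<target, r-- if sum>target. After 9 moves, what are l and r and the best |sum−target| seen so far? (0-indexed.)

[0,14] -7+35=28 d=28 * → r--
[0,13] -7+34=27 d=27 * → r--
[0,12] -7+33=26 d=26 * → r--
[0,11] -7+25=18 d=18 * → r--
[0,10] -7+23=16 d=16 * → r--
[0,9] -7+22=15 d=15 * → r--
[0,8] -7+21=14 d=14 * → r--
[0,7] -7+16=9 d=9 * → r--
[0,6] -7+14=7 d=7 * → r--

l=0, r=5, best |Δ|=7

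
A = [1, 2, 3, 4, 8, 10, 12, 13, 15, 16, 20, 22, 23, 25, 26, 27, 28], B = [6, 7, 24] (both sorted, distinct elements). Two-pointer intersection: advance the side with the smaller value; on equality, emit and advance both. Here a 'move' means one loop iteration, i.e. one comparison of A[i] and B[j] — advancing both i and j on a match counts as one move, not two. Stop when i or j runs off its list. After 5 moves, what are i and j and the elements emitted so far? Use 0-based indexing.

i=4, j=1, emitted=[]

i=0 j=0: 1<6, i++
i=1 j=0: 2<6, i++
i=2 j=0: 3<6, i++
i=3 j=0: 4<6, i++
i=4 j=0: 8>6, j++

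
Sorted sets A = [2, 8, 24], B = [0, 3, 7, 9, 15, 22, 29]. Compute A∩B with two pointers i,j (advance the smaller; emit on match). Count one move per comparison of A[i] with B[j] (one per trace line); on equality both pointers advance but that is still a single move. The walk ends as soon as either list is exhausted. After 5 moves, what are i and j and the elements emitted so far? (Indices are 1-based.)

[i=1,j=1] 2>0 → j++
[i=1,j=2] 2<3 → i++
[i=2,j=2] 8>3 → j++
[i=2,j=3] 8>7 → j++
[i=2,j=4] 8<9 → i++

i=3, j=4, emitted=[]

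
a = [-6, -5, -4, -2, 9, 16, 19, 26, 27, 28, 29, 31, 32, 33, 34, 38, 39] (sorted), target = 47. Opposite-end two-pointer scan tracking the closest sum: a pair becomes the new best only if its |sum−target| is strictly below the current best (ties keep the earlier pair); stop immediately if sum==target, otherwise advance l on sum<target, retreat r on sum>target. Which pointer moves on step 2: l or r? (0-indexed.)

l=0 r=16: -6+39=33 d=14 *, l++
l=1 r=16: -5+39=34 d=13 *, l++

l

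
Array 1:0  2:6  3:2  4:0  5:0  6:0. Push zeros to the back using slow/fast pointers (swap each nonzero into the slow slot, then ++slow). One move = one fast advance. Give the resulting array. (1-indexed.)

slow=1 fast=1: a[fast]=0, fast++
slow=1 fast=2: a[fast]=6≠0 swap→a[1]=6, slow++,fast++
slow=2 fast=3: a[fast]=2≠0 swap→a[2]=2, slow++,fast++
slow=3 fast=4: a[fast]=0, fast++
slow=3 fast=5: a[fast]=0, fast++
slow=3 fast=6: a[fast]=0, fast++

[6, 2, 0, 0, 0, 0]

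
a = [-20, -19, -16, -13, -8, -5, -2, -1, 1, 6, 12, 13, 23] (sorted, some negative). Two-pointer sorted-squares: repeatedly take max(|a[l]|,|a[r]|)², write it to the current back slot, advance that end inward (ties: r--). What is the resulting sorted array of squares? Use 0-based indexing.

[1, 1, 4, 25, 36, 64, 144, 169, 169, 256, 361, 400, 529]

l=0 r=12: |-20|<=|23| out[12]=529, r--
l=0 r=11: |-20|>|13| out[11]=400, l++
l=1 r=11: |-19|>|13| out[10]=361, l++
l=2 r=11: |-16|>|13| out[9]=256, l++
l=3 r=11: |-13|<=|13| out[8]=169, r--
l=3 r=10: |-13|>|12| out[7]=169, l++
l=4 r=10: |-8|<=|12| out[6]=144, r--
l=4 r=9: |-8|>|6| out[5]=64, l++
l=5 r=9: |-5|<=|6| out[4]=36, r--
l=5 r=8: |-5|>|1| out[3]=25, l++
l=6 r=8: |-2|>|1| out[2]=4, l++
l=7 r=8: |-1|<=|1| out[1]=1, r--
l=7 r=7: |-1|<=|-1| out[0]=1, r--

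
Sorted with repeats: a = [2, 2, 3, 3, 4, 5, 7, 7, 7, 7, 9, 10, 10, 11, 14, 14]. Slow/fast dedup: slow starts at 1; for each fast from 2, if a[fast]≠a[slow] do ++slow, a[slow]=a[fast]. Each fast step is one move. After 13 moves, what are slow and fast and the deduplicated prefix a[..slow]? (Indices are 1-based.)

slow=8, fast=15, prefix=[2, 3, 4, 5, 7, 9, 10, 11]

slow=1 fast=2: a[fast]=2=a[slow] dup, fast++
slow=1 fast=3: a[fast]=3≠a[slow]=2 write a[2]=3, slow++,fast++
slow=2 fast=4: a[fast]=3=a[slow] dup, fast++
slow=2 fast=5: a[fast]=4≠a[slow]=3 write a[3]=4, slow++,fast++
slow=3 fast=6: a[fast]=5≠a[slow]=4 write a[4]=5, slow++,fast++
slow=4 fast=7: a[fast]=7≠a[slow]=5 write a[5]=7, slow++,fast++
slow=5 fast=8: a[fast]=7=a[slow] dup, fast++
slow=5 fast=9: a[fast]=7=a[slow] dup, fast++
slow=5 fast=10: a[fast]=7=a[slow] dup, fast++
slow=5 fast=11: a[fast]=9≠a[slow]=7 write a[6]=9, slow++,fast++
slow=6 fast=12: a[fast]=10≠a[slow]=9 write a[7]=10, slow++,fast++
slow=7 fast=13: a[fast]=10=a[slow] dup, fast++
slow=7 fast=14: a[fast]=11≠a[slow]=10 write a[8]=11, slow++,fast++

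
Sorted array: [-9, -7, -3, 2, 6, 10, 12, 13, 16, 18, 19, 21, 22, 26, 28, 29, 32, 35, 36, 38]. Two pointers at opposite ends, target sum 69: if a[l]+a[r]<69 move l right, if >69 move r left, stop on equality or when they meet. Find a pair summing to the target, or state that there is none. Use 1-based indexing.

[1,20] -9+38=29 <69 → l++
[2,20] -7+38=31 <69 → l++
[3,20] -3+38=35 <69 → l++
[4,20] 2+38=40 <69 → l++
[5,20] 6+38=44 <69 → l++
[6,20] 10+38=48 <69 → l++
[7,20] 12+38=50 <69 → l++
[8,20] 13+38=51 <69 → l++
[9,20] 16+38=54 <69 → l++
[10,20] 18+38=56 <69 → l++
[11,20] 19+38=57 <69 → l++
[12,20] 21+38=59 <69 → l++
[13,20] 22+38=60 <69 → l++
[14,20] 26+38=64 <69 → l++
[15,20] 28+38=66 <69 → l++
[16,20] 29+38=67 <69 → l++
[17,20] 32+38=70 >69 → r--
[17,19] 32+36=68 <69 → l++
[18,19] 35+36=71 >69 → r--

no pair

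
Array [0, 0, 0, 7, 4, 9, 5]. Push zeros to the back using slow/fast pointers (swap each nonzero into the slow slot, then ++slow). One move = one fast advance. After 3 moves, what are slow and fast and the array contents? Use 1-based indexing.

slow=1, fast=4, a=[0, 0, 0, 7, 4, 9, 5]

slow=1 fast=1: a[fast]=0, fast++
slow=1 fast=2: a[fast]=0, fast++
slow=1 fast=3: a[fast]=0, fast++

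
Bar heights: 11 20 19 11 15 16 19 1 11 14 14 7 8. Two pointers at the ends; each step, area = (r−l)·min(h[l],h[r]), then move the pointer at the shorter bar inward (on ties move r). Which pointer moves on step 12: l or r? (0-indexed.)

l=0 r=12: min(11,8)*12=96 best=96 *, r--
l=0 r=11: min(11,7)*11=77 best=96, r--
l=0 r=10: min(11,14)*10=110 best=110 *, l++
l=1 r=10: min(20,14)*9=126 best=126 *, r--
l=1 r=9: min(20,14)*8=112 best=126, r--
l=1 r=8: min(20,11)*7=77 best=126, r--
l=1 r=7: min(20,1)*6=6 best=126, r--
l=1 r=6: min(20,19)*5=95 best=126, r--
l=1 r=5: min(20,16)*4=64 best=126, r--
l=1 r=4: min(20,15)*3=45 best=126, r--
l=1 r=3: min(20,11)*2=22 best=126, r--
l=1 r=2: min(20,19)*1=19 best=126, r--

r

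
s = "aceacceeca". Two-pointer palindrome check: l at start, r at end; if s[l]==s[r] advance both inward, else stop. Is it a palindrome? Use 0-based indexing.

[0,9] 'a'=='a' → l++,r--
[1,8] 'c'=='c' → l++,r--
[2,7] 'e'=='e' → l++,r--
[3,6] 'a'!='e' → stop

not a palindrome (mismatch at 3,6)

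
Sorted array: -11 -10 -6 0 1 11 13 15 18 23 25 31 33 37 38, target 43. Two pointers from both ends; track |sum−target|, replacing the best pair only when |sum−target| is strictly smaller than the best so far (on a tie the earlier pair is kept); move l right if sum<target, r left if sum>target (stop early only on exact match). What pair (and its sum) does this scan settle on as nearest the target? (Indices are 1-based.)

pair (18, 25) with sum 43 (|Δ|=0)

[1,15] -11+38=27 d=16 * → l++
[2,15] -10+38=28 d=15 * → l++
[3,15] -6+38=32 d=11 * → l++
[4,15] 0+38=38 d=5 * → l++
[5,15] 1+38=39 d=4 * → l++
[6,15] 11+38=49 d=6 → r--
[6,14] 11+37=48 d=5 → r--
[6,13] 11+33=44 d=1 * → r--
[6,12] 11+31=42 d=1 → l++
[7,12] 13+31=44 d=1 → r--
[7,11] 13+25=38 d=5 → l++
[8,11] 15+25=40 d=3 → l++
[9,11] 18+25=43 d=0 * → stop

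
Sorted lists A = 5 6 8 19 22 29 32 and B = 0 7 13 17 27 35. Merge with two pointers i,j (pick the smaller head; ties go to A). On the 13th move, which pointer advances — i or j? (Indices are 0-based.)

j

[i=0,j=0] A[i]=5>B[j]=0 take 0 → j++
[i=0,j=1] A[i]=5<=B[j]=7 take 5 → i++
[i=1,j=1] A[i]=6<=B[j]=7 take 6 → i++
[i=2,j=1] A[i]=8>B[j]=7 take 7 → j++
[i=2,j=2] A[i]=8<=B[j]=13 take 8 → i++
[i=3,j=2] A[i]=19>B[j]=13 take 13 → j++
[i=3,j=3] A[i]=19>B[j]=17 take 17 → j++
[i=3,j=4] A[i]=19<=B[j]=27 take 19 → i++
[i=4,j=4] A[i]=22<=B[j]=27 take 22 → i++
[i=5,j=4] A[i]=29>B[j]=27 take 27 → j++
[i=5,j=5] A[i]=29<=B[j]=35 take 29 → i++
[i=6,j=5] A[i]=32<=B[j]=35 take 32 → i++
[i=7,j=5] A done, take B[j]=35 → j++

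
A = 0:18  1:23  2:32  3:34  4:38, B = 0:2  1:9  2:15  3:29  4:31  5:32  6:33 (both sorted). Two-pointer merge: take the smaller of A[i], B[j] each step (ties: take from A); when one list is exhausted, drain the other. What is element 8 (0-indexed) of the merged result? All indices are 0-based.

merged[8] = 32

i=0 j=0: A[i]=18>B[j]=2 take 2, j++
i=0 j=1: A[i]=18>B[j]=9 take 9, j++
i=0 j=2: A[i]=18>B[j]=15 take 15, j++
i=0 j=3: A[i]=18<=B[j]=29 take 18, i++
i=1 j=3: A[i]=23<=B[j]=29 take 23, i++
i=2 j=3: A[i]=32>B[j]=29 take 29, j++
i=2 j=4: A[i]=32>B[j]=31 take 31, j++
i=2 j=5: A[i]=32<=B[j]=32 take 32, i++
i=3 j=5: A[i]=34>B[j]=32 take 32, j++
i=3 j=6: A[i]=34>B[j]=33 take 33, j++
i=3 j=7: B done, take A[i]=34, i++
i=4 j=7: B done, take A[i]=38, i++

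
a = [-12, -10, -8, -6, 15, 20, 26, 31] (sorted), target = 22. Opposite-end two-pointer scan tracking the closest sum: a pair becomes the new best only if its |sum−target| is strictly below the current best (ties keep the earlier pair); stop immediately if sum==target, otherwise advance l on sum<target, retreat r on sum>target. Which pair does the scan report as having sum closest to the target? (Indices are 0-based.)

pair (-10, 31) with sum 21 (|Δ|=1)

[0,7] -12+31=19 d=3 * → l++
[1,7] -10+31=21 d=1 * → l++
[2,7] -8+31=23 d=1 → r--
[2,6] -8+26=18 d=4 → l++
[3,6] -6+26=20 d=2 → l++
[4,6] 15+26=41 d=19 → r--
[4,5] 15+20=35 d=13 → r--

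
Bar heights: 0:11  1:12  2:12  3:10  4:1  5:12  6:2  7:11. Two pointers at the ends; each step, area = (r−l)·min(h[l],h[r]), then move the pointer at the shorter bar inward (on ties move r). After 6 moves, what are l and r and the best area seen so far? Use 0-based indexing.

[0,7] min(11,11)*7=77 best=77 * → r--
[0,6] min(11,2)*6=12 best=77 → r--
[0,5] min(11,12)*5=55 best=77 → l++
[1,5] min(12,12)*4=48 best=77 → r--
[1,4] min(12,1)*3=3 best=77 → r--
[1,3] min(12,10)*2=20 best=77 → r--

l=1, r=2, best area=77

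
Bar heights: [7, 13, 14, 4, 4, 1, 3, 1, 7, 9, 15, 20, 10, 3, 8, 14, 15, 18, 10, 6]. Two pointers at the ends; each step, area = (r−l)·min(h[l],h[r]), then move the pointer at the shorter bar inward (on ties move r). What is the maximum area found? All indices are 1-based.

max area = 210

l=1 r=20: min(7,6)*19=114 best=114 *, r--
l=1 r=19: min(7,10)*18=126 best=126 *, l++
l=2 r=19: min(13,10)*17=170 best=170 *, r--
l=2 r=18: min(13,18)*16=208 best=208 *, l++
l=3 r=18: min(14,18)*15=210 best=210 *, l++
l=4 r=18: min(4,18)*14=56 best=210, l++
l=5 r=18: min(4,18)*13=52 best=210, l++
l=6 r=18: min(1,18)*12=12 best=210, l++
l=7 r=18: min(3,18)*11=33 best=210, l++
l=8 r=18: min(1,18)*10=10 best=210, l++
l=9 r=18: min(7,18)*9=63 best=210, l++
l=10 r=18: min(9,18)*8=72 best=210, l++
l=11 r=18: min(15,18)*7=105 best=210, l++
l=12 r=18: min(20,18)*6=108 best=210, r--
l=12 r=17: min(20,15)*5=75 best=210, r--
l=12 r=16: min(20,14)*4=56 best=210, r--
l=12 r=15: min(20,8)*3=24 best=210, r--
l=12 r=14: min(20,3)*2=6 best=210, r--
l=12 r=13: min(20,10)*1=10 best=210, r--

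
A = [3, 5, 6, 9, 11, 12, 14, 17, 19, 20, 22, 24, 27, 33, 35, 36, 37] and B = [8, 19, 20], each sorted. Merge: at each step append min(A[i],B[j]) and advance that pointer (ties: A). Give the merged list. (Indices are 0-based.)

[3, 5, 6, 8, 9, 11, 12, 14, 17, 19, 19, 20, 20, 22, 24, 27, 33, 35, 36, 37]

i=0 j=0: A[i]=3<=B[j]=8 take 3, i++
i=1 j=0: A[i]=5<=B[j]=8 take 5, i++
i=2 j=0: A[i]=6<=B[j]=8 take 6, i++
i=3 j=0: A[i]=9>B[j]=8 take 8, j++
i=3 j=1: A[i]=9<=B[j]=19 take 9, i++
i=4 j=1: A[i]=11<=B[j]=19 take 11, i++
i=5 j=1: A[i]=12<=B[j]=19 take 12, i++
i=6 j=1: A[i]=14<=B[j]=19 take 14, i++
i=7 j=1: A[i]=17<=B[j]=19 take 17, i++
i=8 j=1: A[i]=19<=B[j]=19 take 19, i++
i=9 j=1: A[i]=20>B[j]=19 take 19, j++
i=9 j=2: A[i]=20<=B[j]=20 take 20, i++
i=10 j=2: A[i]=22>B[j]=20 take 20, j++
i=10 j=3: B done, take A[i]=22, i++
i=11 j=3: B done, take A[i]=24, i++
i=12 j=3: B done, take A[i]=27, i++
i=13 j=3: B done, take A[i]=33, i++
i=14 j=3: B done, take A[i]=35, i++
i=15 j=3: B done, take A[i]=36, i++
i=16 j=3: B done, take A[i]=37, i++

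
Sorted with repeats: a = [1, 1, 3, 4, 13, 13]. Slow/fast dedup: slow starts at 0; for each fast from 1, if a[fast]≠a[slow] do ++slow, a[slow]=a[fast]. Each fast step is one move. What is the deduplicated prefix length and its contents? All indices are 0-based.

(s=0,f=1) a[fast]=1=a[slow] dup → fast++
(s=0,f=2) a[fast]=3≠a[slow]=1 write a[1]=3 → slow++,fast++
(s=1,f=3) a[fast]=4≠a[slow]=3 write a[2]=4 → slow++,fast++
(s=2,f=4) a[fast]=13≠a[slow]=4 write a[3]=13 → slow++,fast++
(s=3,f=5) a[fast]=13=a[slow] dup → fast++

length 4; prefix = [1, 3, 4, 13]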